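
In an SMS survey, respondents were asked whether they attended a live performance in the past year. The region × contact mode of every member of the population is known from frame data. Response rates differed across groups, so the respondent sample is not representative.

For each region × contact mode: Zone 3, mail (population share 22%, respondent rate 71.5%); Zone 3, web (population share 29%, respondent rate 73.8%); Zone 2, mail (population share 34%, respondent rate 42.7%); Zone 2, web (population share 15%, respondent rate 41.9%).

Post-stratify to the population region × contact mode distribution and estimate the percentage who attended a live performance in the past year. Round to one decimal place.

57.9%

Weight each group's respondent value by its population share:
  Zone 3, mail: 0.22 × 71.5 = 15.73
  Zone 3, web: 0.29 × 73.8 = 21.402
  Zone 2, mail: 0.34 × 42.7 = 14.518
  Zone 2, web: 0.15 × 41.9 = 6.285
Post-stratified estimate = 57.935 → 57.9%.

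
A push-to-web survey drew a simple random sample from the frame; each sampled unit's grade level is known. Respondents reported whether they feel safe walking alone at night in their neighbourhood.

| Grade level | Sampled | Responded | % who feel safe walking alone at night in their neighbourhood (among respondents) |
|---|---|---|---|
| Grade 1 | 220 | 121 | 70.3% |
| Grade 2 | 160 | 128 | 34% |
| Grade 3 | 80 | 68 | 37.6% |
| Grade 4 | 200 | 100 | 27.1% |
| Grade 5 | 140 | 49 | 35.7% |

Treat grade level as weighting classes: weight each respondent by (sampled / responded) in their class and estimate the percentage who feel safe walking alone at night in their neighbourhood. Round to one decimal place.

Class response rates: Grade 1 121/220 = 55%, Grade 2 128/160 = 80%, Grade 3 68/80 = 85%, Grade 4 100/200 = 50%, Grade 5 49/140 = 35%.
Inverse-response-rate weighting restores each class to its sampled count, so class totals weight by n_sampled:
  Grade 1: 220 × 70.3 = 15,466
  Grade 2: 160 × 34 = 5440
  Grade 3: 80 × 37.6 = 3008
  Grade 4: 200 × 27.1 = 5420
  Grade 5: 140 × 35.7 = 4998
Adjusted estimate = 34,332 / 800 = 42.915 → 42.9%.

42.9%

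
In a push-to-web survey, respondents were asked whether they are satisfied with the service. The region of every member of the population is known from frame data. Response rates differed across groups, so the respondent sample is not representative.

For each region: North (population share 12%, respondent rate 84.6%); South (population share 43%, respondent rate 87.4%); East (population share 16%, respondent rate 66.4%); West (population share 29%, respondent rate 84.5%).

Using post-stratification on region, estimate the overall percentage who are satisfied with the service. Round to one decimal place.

82.9%

Each cell contributes population-share × respondent value:
  North: 0.12 × 84.6 = 10.152
  South: 0.43 × 87.4 = 37.582
  East: 0.16 × 66.4 = 10.624
  West: 0.29 × 84.5 = 24.505
Post-stratified estimate = 82.863 → 82.9%.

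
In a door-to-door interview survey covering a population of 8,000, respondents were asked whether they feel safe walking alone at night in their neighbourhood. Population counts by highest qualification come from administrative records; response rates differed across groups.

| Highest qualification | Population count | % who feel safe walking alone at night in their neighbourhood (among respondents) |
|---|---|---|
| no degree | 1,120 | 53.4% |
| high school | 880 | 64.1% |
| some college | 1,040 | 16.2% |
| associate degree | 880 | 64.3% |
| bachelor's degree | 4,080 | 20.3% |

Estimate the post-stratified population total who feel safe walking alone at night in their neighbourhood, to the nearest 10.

2,720

Each cell contributes its population count × the respondent rate:
  no degree: 1,120 × 53.4% = 598.08
  high school: 880 × 64.1% = 564.08
  some college: 1,040 × 16.2% = 168.48
  associate degree: 880 × 64.3% = 565.84
  bachelor's degree: 4,080 × 20.3% = 828.24
Estimated total = 2724.72 → 2,720.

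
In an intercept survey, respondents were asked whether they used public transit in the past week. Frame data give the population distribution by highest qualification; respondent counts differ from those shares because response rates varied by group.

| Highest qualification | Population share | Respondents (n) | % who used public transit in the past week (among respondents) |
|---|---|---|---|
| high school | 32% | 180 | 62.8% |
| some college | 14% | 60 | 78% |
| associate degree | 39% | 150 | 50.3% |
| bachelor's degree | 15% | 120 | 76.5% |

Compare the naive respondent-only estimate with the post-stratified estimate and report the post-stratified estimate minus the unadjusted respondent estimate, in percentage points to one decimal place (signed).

-2.0 percentage points

Unadjusted (pooled respondent) estimate weights by respondent counts:
  (180/510)×62.8 + (60/510)×78 + (150/510)×50.3 + (120/510)×76.5 = 64.1353%
Post-stratifying to population shares instead:
  0.32×62.8 + 0.14×78 + 0.39×50.3 + 0.15×76.5 = 62.108%
Difference = 62.108 − 64.1353 = -2.0273 pp.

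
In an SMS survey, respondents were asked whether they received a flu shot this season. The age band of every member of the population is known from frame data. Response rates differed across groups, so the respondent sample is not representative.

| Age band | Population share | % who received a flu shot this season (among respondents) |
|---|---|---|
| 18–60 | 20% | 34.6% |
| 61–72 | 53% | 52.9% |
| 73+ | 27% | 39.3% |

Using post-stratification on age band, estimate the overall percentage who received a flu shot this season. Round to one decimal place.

Reweight to the known age band distribution:
  18–60: 0.2 × 34.6 = 6.92
  61–72: 0.53 × 52.9 = 28.037
  73+: 0.27 × 39.3 = 10.611
Post-stratified estimate = 45.568 → 45.6%.

45.6%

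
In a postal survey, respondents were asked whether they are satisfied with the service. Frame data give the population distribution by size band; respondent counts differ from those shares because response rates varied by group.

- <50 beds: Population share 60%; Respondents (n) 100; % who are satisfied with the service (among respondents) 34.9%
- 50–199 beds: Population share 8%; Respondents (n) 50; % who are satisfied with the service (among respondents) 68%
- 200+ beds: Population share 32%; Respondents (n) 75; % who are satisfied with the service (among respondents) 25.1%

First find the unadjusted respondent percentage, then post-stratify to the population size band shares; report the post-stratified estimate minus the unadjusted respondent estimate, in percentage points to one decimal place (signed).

Unadjusted (pooled respondent) estimate weights by respondent counts:
  (100/225)×34.9 + (50/225)×68 + (75/225)×25.1 = 38.9889%
Reweighting by population size band shares:
  0.6×34.9 + 0.08×68 + 0.32×25.1 = 34.412%
Difference = 34.412 − 38.9889 = -4.5769 pp.

-4.6 percentage points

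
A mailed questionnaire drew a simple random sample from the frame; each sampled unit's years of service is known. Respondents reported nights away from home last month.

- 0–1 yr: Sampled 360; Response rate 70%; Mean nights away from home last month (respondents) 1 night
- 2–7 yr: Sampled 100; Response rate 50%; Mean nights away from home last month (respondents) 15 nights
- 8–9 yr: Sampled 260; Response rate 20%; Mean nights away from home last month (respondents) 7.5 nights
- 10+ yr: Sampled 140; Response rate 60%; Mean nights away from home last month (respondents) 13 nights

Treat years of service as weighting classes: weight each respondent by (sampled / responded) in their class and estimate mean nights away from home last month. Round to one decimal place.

6.5

Inverse-response-rate weighting restores each class to its sampled count, so class totals weight by n_sampled:
  0–1 yr: 360 × 1 = 360
  2–7 yr: 100 × 15 = 1500
  8–9 yr: 260 × 7.5 = 1950
  10+ yr: 140 × 13 = 1820
Adjusted estimate = 5630 / 860 = 6.54651 → 6.5.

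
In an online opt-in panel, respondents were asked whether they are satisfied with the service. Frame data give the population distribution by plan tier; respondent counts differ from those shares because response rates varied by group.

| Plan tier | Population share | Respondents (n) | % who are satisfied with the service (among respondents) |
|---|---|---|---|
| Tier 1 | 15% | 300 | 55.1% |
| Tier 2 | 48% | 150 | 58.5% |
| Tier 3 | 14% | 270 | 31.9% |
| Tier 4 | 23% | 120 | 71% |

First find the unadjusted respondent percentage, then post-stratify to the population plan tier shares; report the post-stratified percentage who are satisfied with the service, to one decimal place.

57.1%

Naive respondent-only estimate (weights = respondent counts):
  (300/840)×55.1 + (150/840)×58.5 + (270/840)×31.9 + (120/840)×71 = 50.5214%
Post-stratified estimate weights by population shares:
  0.15×55.1 + 0.48×58.5 + 0.14×31.9 + 0.23×71 = 57.141%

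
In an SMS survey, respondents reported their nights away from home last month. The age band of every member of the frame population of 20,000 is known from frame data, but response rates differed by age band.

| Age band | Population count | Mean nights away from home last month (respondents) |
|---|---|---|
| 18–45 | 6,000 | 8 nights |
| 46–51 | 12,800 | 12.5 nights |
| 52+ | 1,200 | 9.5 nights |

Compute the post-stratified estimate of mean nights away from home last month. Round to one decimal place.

11.0

Weight each group's respondent value by its population share:
  18–45: (6,000/20,000) × 8 = 2.4
  46–51: (12,800/20,000) × 12.5 = 8
  52+: (1,200/20,000) × 9.5 = 0.57
Post-stratified estimate = 10.97 → 11.0.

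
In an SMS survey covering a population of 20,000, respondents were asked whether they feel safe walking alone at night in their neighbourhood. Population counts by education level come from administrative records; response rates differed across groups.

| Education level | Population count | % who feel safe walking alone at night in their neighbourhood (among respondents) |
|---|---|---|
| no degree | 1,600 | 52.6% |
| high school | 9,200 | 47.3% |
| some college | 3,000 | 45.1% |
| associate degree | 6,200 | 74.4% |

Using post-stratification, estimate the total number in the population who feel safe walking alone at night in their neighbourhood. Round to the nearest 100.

11,200

Estimated count per cell = population count × respondent percentage:
  no degree: 1,600 × 52.6% = 841.6
  high school: 9,200 × 47.3% = 4351.6
  some college: 3,000 × 45.1% = 1353
  associate degree: 6,200 × 74.4% = 4612.8
Estimated total = 11,159 → 11,200.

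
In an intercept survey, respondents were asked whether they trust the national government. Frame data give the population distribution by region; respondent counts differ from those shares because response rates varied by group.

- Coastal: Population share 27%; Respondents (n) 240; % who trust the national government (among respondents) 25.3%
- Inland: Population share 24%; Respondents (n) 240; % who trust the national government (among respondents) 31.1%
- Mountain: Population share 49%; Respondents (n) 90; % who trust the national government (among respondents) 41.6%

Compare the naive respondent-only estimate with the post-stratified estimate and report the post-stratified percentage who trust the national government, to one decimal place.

34.7%

Naive respondent-only estimate (weights = respondent counts):
  (240/570)×25.3 + (240/570)×31.1 + (90/570)×41.6 = 30.3158%
Reweighting by population region shares:
  0.27×25.3 + 0.24×31.1 + 0.49×41.6 = 34.679%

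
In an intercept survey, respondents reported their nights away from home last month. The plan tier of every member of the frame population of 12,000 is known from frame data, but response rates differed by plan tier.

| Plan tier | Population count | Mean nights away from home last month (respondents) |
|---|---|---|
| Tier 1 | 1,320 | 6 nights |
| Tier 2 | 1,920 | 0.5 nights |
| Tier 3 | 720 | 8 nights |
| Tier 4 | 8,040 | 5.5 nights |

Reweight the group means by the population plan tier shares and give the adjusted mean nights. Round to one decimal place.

4.9

Each cell contributes population-share × respondent value:
  Tier 1: (1,320/12,000) × 6 = 0.66
  Tier 2: (1,920/12,000) × 0.5 = 0.08
  Tier 3: (720/12,000) × 8 = 0.48
  Tier 4: (8,040/12,000) × 5.5 = 3.685
Post-stratified estimate = 4.905 → 4.9.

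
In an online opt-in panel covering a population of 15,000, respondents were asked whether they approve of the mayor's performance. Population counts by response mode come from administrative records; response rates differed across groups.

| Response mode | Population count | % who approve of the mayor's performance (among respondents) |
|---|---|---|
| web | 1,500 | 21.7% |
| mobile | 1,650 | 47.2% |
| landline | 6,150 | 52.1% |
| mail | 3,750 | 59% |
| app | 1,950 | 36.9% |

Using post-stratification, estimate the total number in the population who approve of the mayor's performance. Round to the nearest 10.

Apply each group's respondent rate to its population count:
  web: 1,500 × 21.7% = 325.5
  mobile: 1,650 × 47.2% = 778.8
  landline: 6,150 × 52.1% = 3204.15
  mail: 3,750 × 59% = 2212.5
  app: 1,950 × 36.9% = 719.55
Estimated total = 7240.5 → 7,240.

7,240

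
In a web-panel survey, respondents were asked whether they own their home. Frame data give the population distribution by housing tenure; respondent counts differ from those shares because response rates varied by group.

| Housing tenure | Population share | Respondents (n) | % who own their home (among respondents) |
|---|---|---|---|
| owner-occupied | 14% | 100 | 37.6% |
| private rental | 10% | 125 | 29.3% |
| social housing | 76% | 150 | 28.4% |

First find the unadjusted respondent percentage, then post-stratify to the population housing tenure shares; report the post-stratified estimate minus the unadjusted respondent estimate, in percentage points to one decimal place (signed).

-1.4 percentage points

Without adjustment, the pooled respondent share is:
  (100/375)×37.6 + (125/375)×29.3 + (150/375)×28.4 = 31.1533%
Post-stratifying to population shares instead:
  0.14×37.6 + 0.1×29.3 + 0.76×28.4 = 29.778%
Difference = 29.778 − 31.1533 = -1.3753 pp.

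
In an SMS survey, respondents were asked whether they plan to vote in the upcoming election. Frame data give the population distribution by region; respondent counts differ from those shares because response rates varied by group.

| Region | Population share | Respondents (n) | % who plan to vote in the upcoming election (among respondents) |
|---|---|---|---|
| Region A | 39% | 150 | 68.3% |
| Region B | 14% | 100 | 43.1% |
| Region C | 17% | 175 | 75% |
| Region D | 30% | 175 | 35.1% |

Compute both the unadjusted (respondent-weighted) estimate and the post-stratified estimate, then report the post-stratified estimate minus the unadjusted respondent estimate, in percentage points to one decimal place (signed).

-0.4 percentage points

Without adjustment, the pooled respondent share is:
  (150/600)×68.3 + (100/600)×43.1 + (175/600)×75 + (175/600)×35.1 = 56.3708%
Post-stratifying to population shares instead:
  0.39×68.3 + 0.14×43.1 + 0.17×75 + 0.3×35.1 = 55.951%
Difference = 55.951 − 56.3708 = -0.4198 pp.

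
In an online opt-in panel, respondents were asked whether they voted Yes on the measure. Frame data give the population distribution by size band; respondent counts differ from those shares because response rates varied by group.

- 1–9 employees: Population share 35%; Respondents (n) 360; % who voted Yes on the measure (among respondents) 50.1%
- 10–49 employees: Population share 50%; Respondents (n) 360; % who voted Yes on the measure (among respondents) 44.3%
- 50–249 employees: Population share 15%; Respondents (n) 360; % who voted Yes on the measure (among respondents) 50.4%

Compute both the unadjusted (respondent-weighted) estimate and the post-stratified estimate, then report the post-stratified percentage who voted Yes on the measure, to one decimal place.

Without adjustment, the pooled respondent share is:
  (360/1080)×50.1 + (360/1080)×44.3 + (360/1080)×50.4 = 48.2667%
Post-stratified estimate weights by population shares:
  0.35×50.1 + 0.5×44.3 + 0.15×50.4 = 47.245%

47.2%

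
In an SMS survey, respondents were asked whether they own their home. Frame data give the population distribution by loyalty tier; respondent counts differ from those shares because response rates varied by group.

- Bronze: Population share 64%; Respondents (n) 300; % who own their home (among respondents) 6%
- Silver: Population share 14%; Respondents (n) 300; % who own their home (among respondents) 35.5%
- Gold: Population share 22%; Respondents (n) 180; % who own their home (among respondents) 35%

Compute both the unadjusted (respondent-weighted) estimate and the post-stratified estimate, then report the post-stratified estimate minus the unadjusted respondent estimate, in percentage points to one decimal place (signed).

Naive respondent-only estimate (weights = respondent counts):
  (300/780)×6 + (300/780)×35.5 + (180/780)×35 = 24.0385%
Reweighting by population loyalty tier shares:
  0.64×6 + 0.14×35.5 + 0.22×35 = 16.51%
Difference = 16.51 − 24.0385 = -7.5285 pp.

-7.5 percentage points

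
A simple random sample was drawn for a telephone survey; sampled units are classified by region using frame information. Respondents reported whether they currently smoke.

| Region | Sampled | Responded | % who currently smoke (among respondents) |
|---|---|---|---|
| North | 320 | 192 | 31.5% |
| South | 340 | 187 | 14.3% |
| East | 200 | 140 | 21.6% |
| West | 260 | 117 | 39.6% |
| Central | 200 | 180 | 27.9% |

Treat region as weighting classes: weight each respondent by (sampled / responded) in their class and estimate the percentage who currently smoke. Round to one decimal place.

Class response rates: North 192/320 = 60%, South 187/340 = 55%, East 140/200 = 70%, West 117/260 = 45%, Central 180/200 = 90%.
Inverse-response-rate weighting restores each class to its sampled count, so class totals weight by n_sampled:
  North: 320 × 31.5 = 10,080
  South: 340 × 14.3 = 4862
  East: 200 × 21.6 = 4320
  West: 260 × 39.6 = 10,296
  Central: 200 × 27.9 = 5580
Adjusted estimate = 35,138 / 1,320 = 26.6197 → 26.6%.

26.6%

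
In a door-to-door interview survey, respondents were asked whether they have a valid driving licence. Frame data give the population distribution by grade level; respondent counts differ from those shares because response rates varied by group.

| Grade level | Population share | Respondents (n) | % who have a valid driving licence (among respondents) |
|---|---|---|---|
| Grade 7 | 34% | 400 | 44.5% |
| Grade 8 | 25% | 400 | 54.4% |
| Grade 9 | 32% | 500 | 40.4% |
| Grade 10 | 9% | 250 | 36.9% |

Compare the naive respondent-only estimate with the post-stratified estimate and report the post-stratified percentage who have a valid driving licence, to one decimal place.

45.0%

Naive respondent-only estimate (weights = respondent counts):
  (400/1550)×44.5 + (400/1550)×54.4 + (500/1550)×40.4 + (250/1550)×36.9 = 44.5065%
Post-stratified estimate weights by population shares:
  0.34×44.5 + 0.25×54.4 + 0.32×40.4 + 0.09×36.9 = 44.979%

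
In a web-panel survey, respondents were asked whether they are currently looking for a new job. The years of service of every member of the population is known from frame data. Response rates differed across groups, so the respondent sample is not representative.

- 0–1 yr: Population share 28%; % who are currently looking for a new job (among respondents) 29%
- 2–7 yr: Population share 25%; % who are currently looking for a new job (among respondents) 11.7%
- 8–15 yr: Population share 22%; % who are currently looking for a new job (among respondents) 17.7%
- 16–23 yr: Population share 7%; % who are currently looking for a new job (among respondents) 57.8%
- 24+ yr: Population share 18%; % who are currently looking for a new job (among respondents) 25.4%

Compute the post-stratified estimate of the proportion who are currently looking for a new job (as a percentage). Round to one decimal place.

Reweight to the known years of service distribution:
  0–1 yr: 0.28 × 29 = 8.12
  2–7 yr: 0.25 × 11.7 = 2.925
  8–15 yr: 0.22 × 17.7 = 3.894
  16–23 yr: 0.07 × 57.8 = 4.046
  24+ yr: 0.18 × 25.4 = 4.572
Post-stratified estimate = 23.557 → 23.6%.

23.6%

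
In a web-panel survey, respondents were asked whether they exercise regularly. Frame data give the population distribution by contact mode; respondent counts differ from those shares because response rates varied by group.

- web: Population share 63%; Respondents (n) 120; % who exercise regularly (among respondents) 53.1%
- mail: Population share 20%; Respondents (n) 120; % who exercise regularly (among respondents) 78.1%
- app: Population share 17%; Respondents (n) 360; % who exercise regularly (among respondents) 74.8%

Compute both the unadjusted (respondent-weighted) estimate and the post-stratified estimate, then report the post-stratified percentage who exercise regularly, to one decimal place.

61.8%

Unadjusted (pooled respondent) estimate weights by respondent counts:
  (120/600)×53.1 + (120/600)×78.1 + (360/600)×74.8 = 71.12%
Post-stratifying to population shares instead:
  0.63×53.1 + 0.2×78.1 + 0.17×74.8 = 61.789%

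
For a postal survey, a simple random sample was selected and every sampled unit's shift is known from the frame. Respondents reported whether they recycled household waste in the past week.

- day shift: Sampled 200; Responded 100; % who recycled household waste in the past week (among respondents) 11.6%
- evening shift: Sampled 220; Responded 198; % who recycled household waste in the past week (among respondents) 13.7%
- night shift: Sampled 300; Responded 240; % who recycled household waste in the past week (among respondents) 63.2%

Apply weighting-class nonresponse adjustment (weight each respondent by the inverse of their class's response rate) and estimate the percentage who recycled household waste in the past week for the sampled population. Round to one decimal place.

33.7%

Response rates by class: day shift 100/200 = 50%, evening shift 198/220 = 90%, night shift 240/300 = 80%.
Each respondent's weight = sampled/responded in their class; summing within a class gives n_sampled, so:
  day shift: 200 × 11.6 = 2320
  evening shift: 220 × 13.7 = 3014
  night shift: 300 × 63.2 = 18,960
Adjusted estimate = 24,294 / 720 = 33.7417 → 33.7%.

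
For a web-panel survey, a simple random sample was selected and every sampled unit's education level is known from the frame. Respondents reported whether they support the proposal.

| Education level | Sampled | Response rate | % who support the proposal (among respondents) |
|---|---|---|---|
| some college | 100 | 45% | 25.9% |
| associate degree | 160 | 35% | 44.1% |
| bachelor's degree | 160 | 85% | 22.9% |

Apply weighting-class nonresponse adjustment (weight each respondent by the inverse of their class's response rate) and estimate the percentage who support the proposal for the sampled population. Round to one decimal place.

With weight = n_sampled/n_responded per class, the weighted class total is n_sampled:
  some college: 100 × 25.9 = 2590
  associate degree: 160 × 44.1 = 7056
  bachelor's degree: 160 × 22.9 = 3664
Adjusted estimate = 13,310 / 420 = 31.6905 → 31.7%.

31.7%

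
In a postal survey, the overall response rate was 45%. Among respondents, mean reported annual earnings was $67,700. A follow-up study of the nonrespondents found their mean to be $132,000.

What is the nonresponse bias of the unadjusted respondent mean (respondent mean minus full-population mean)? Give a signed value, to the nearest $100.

-$35,400

Nonresponse fraction = 1 − 0.45 = 0.55.
Bias = (nonresponse fraction) × (respondent mean − nonrespondent mean)
     = 0.55 × (67,700 − 132,000) = 0.55 × -64,300 = -35,365.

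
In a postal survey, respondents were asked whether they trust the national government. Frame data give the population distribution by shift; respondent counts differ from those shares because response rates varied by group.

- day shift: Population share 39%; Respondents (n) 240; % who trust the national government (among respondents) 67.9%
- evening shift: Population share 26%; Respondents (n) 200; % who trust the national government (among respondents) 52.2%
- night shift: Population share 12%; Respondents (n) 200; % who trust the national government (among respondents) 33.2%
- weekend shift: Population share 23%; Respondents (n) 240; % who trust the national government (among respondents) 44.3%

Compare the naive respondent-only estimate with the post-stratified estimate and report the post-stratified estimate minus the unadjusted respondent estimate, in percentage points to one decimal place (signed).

Unadjusted (pooled respondent) estimate weights by respondent counts:
  (240/880)×67.9 + (200/880)×52.2 + (200/880)×33.2 + (240/880)×44.3 = 50.0091%
Post-stratifying to population shares instead:
  0.39×67.9 + 0.26×52.2 + 0.12×33.2 + 0.23×44.3 = 54.226%
Difference = 54.226 − 50.0091 = 4.2169 pp.

+4.2 percentage points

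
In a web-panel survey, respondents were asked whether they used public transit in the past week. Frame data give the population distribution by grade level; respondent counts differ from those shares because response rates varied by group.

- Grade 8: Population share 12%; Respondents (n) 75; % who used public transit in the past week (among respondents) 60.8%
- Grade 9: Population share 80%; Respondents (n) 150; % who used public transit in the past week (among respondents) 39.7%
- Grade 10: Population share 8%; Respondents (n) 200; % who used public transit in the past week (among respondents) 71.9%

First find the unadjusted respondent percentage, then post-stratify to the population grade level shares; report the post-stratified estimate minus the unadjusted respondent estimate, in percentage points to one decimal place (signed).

Without adjustment, the pooled respondent share is:
  (75/425)×60.8 + (150/425)×39.7 + (200/425)×71.9 = 58.5765%
Reweighting by population grade level shares:
  0.12×60.8 + 0.8×39.7 + 0.08×71.9 = 44.808%
Difference = 44.808 − 58.5765 = -13.7685 pp.

-13.8 percentage points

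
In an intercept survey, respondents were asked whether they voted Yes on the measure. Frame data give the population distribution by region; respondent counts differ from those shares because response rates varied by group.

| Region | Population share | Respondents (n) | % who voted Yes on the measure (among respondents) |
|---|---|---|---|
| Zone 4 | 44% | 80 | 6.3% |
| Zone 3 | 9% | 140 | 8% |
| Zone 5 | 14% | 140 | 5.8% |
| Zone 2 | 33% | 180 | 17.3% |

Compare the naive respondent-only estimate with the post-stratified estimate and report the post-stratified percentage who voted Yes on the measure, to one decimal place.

10.0%

Naive respondent-only estimate (weights = respondent counts):
  (80/540)×6.3 + (140/540)×8 + (140/540)×5.8 + (180/540)×17.3 = 10.2778%
Post-stratifying to population shares instead:
  0.44×6.3 + 0.09×8 + 0.14×5.8 + 0.33×17.3 = 10.013%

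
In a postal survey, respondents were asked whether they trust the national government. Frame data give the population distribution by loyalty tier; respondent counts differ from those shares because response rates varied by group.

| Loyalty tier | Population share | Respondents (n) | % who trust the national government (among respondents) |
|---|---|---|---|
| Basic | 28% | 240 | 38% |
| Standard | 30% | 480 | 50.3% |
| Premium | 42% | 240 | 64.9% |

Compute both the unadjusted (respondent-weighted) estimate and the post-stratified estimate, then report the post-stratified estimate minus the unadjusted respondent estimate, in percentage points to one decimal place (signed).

+2.1 percentage points

Unadjusted (pooled respondent) estimate weights by respondent counts:
  (240/960)×38 + (480/960)×50.3 + (240/960)×64.9 = 50.875%
Post-stratified estimate weights by population shares:
  0.28×38 + 0.3×50.3 + 0.42×64.9 = 52.988%
Difference = 52.988 − 50.875 = 2.113 pp.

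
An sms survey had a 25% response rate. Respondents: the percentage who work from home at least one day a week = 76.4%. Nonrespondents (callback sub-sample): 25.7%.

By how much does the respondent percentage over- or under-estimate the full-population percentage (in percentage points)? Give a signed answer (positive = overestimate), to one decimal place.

Nonresponse fraction = 1 − 0.25 = 0.75.
Bias = (nonresponse fraction) × (respondent percentage − nonrespondent percentage)
     = 0.75 × (76.4 − 25.7) = 0.75 × 50.7 = 38.025.

+38.0 percentage points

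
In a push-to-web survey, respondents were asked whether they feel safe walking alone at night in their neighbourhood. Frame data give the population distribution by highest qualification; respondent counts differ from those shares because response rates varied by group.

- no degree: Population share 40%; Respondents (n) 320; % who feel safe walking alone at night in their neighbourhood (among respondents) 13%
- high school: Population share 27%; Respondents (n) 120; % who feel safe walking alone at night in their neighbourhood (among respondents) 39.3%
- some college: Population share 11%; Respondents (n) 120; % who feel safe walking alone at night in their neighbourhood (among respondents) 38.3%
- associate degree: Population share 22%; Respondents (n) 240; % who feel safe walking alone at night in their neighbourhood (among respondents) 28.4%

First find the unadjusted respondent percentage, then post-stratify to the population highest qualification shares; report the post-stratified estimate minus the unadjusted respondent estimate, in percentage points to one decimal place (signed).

Without adjustment, the pooled respondent share is:
  (320/800)×13 + (120/800)×39.3 + (120/800)×38.3 + (240/800)×28.4 = 25.36%
Reweighting by population highest qualification shares:
  0.4×13 + 0.27×39.3 + 0.11×38.3 + 0.22×28.4 = 26.272%
Difference = 26.272 − 25.36 = 0.912 pp.

+0.9 percentage points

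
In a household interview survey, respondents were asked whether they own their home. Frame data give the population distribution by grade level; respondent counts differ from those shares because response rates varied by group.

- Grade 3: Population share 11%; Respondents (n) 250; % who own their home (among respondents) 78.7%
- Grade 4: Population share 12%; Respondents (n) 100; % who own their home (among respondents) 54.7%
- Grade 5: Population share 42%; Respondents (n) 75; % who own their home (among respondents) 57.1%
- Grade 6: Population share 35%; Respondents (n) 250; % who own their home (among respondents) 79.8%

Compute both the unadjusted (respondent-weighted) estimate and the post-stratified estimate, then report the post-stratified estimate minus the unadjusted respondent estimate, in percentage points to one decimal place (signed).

-6.0 percentage points

Unadjusted (pooled respondent) estimate weights by respondent counts:
  (250/675)×78.7 + (100/675)×54.7 + (75/675)×57.1 + (250/675)×79.8 = 73.1519%
Post-stratified estimate weights by population shares:
  0.11×78.7 + 0.12×54.7 + 0.42×57.1 + 0.35×79.8 = 67.133%
Difference = 67.133 − 73.1519 = -6.0189 pp.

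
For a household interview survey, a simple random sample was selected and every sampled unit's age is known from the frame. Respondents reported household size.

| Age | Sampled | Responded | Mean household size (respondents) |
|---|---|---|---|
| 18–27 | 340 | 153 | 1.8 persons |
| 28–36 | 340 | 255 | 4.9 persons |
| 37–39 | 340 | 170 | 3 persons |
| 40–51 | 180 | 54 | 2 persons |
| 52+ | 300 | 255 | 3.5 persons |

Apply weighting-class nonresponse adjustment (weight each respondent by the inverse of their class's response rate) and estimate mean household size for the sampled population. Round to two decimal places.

3.14

Class response rates: 18–27 153/340 = 45%, 28–36 255/340 = 75%, 37–39 170/340 = 50%, 40–51 54/180 = 30%, 52+ 255/300 = 85%.
Weighting each respondent by the inverse class response rate inflates each class back to its sampled size, so the class weight is n_sampled:
  18–27: 340 × 1.8 = 612
  28–36: 340 × 4.9 = 1666
  37–39: 340 × 3 = 1020
  40–51: 180 × 2 = 360
  52+: 300 × 3.5 = 1050
Adjusted estimate = 4708 / 1,500 = 3.13867 → 3.14.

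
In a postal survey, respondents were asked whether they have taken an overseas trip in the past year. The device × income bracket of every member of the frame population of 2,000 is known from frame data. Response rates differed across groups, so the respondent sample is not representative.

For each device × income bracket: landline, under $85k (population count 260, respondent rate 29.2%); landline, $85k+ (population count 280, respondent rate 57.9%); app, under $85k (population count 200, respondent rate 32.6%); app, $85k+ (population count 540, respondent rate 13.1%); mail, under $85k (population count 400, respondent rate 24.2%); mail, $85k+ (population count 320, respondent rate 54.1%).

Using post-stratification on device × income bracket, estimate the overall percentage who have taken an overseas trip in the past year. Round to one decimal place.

Reweight to the known device × income bracket distribution:
  landline, under $85k: (260/2,000) × 29.2 = 3.796
  landline, $85k+: (280/2,000) × 57.9 = 8.106
  app, under $85k: (200/2,000) × 32.6 = 3.26
  app, $85k+: (540/2,000) × 13.1 = 3.537
  mail, under $85k: (400/2,000) × 24.2 = 4.84
  mail, $85k+: (320/2,000) × 54.1 = 8.656
Post-stratified estimate = 32.195 → 32.2%.

32.2%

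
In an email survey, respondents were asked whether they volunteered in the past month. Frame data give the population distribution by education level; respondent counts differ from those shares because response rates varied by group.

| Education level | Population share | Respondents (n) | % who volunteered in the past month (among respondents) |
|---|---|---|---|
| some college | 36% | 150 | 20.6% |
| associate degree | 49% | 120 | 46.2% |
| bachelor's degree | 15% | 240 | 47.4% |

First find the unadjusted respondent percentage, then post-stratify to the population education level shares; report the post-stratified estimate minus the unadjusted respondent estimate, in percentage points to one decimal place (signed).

Without adjustment, the pooled respondent share is:
  (150/510)×20.6 + (120/510)×46.2 + (240/510)×47.4 = 39.2353%
Reweighting by population education level shares:
  0.36×20.6 + 0.49×46.2 + 0.15×47.4 = 37.164%
Difference = 37.164 − 39.2353 = -2.0713 pp.

-2.1 percentage points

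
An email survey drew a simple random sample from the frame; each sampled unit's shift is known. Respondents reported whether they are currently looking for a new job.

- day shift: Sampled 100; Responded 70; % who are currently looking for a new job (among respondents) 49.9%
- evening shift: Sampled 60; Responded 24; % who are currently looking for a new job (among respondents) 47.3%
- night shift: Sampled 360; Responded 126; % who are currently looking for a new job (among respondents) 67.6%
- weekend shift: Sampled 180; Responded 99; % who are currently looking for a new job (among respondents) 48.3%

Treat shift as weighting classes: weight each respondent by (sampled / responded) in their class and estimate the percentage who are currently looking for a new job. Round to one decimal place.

Response rates by class: day shift 70/100 = 70%, evening shift 24/60 = 40%, night shift 126/360 = 35%, weekend shift 99/180 = 55%.
With weight = n_sampled/n_responded per class, the weighted class total is n_sampled:
  day shift: 100 × 49.9 = 4990
  evening shift: 60 × 47.3 = 2838
  night shift: 360 × 67.6 = 24336
  weekend shift: 180 × 48.3 = 8694
Adjusted estimate = 40,858 / 700 = 58.3686 → 58.4%.

58.4%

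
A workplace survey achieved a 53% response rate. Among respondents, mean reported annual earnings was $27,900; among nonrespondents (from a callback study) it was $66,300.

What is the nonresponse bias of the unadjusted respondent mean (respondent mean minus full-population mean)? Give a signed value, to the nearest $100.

-$18,000

Nonresponse fraction = 1 − 0.53 = 0.47.
Bias = (nonresponse fraction) × (respondent mean − nonrespondent mean)
     = 0.47 × (27,900 − 66,300) = 0.47 × -38,400 = -18,048.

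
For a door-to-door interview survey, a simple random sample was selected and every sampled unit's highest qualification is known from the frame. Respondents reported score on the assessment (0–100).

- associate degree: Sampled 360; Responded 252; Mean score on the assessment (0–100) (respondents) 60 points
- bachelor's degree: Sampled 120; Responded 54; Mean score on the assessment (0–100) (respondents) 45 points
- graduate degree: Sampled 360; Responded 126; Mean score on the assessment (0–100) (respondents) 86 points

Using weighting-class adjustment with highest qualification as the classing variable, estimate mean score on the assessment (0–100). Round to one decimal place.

69.0

Response rates by class: associate degree 252/360 = 70%, bachelor's degree 54/120 = 45%, graduate degree 126/360 = 35%.
Each respondent's weight = sampled/responded in their class; summing within a class gives n_sampled, so:
  associate degree: 360 × 60 = 21,600
  bachelor's degree: 120 × 45 = 5400
  graduate degree: 360 × 86 = 30,960
Adjusted estimate = 57,960 / 840 = 69 → 69.0.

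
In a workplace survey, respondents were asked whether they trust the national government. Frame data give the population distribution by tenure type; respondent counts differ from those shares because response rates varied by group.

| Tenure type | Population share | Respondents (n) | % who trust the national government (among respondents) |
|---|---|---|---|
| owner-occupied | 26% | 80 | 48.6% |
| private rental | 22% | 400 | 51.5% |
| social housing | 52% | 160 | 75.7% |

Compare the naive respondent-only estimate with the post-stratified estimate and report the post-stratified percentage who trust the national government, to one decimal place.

Without adjustment, the pooled respondent share is:
  (80/640)×48.6 + (400/640)×51.5 + (160/640)×75.7 = 57.1875%
Reweighting by population tenure type shares:
  0.26×48.6 + 0.22×51.5 + 0.52×75.7 = 63.33%

63.3%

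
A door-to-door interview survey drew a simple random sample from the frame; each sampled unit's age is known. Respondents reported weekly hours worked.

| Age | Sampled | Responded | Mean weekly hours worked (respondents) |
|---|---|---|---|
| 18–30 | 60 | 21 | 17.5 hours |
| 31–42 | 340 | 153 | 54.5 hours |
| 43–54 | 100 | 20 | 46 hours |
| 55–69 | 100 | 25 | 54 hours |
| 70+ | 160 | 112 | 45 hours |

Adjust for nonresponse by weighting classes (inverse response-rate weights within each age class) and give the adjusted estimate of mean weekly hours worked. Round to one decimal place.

Class response rates: 18–30 21/60 = 35%, 31–42 153/340 = 45%, 43–54 20/100 = 20%, 55–69 25/100 = 25%, 70+ 112/160 = 70%.
Each respondent's weight = sampled/responded in their class; summing within a class gives n_sampled, so:
  18–30: 60 × 17.5 = 1050
  31–42: 340 × 54.5 = 18,530
  43–54: 100 × 46 = 4600
  55–69: 100 × 54 = 5400
  70+: 160 × 45 = 7200
Adjusted estimate = 36,780 / 760 = 48.3947 → 48.4.

48.4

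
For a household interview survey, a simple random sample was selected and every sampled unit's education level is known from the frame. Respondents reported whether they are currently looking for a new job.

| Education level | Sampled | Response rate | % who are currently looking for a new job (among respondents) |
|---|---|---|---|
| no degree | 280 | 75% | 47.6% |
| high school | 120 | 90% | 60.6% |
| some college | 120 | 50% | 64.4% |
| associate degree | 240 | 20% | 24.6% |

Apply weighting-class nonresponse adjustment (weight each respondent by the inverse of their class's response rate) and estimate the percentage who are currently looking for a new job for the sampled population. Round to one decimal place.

Inverse-response-rate weighting restores each class to its sampled count, so class totals weight by n_sampled:
  no degree: 280 × 47.6 = 13,328
  high school: 120 × 60.6 = 7272
  some college: 120 × 64.4 = 7728
  associate degree: 240 × 24.6 = 5904
Adjusted estimate = 34,232 / 760 = 45.0421 → 45.0%.

45.0%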